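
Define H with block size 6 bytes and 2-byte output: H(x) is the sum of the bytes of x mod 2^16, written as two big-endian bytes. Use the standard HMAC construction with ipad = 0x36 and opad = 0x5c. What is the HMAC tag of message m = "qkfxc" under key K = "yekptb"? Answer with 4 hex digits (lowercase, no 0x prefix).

Key "yekptb" = 79 65 6b 70 74 62 is exactly B = 6 bytes: K' = 79 65 6b 70 74 62.
K' ⊕ ipad = 4f 53 5d 46 42 54.  K' ⊕ opad = 25 39 37 2c 28 3e.
Inner input = (K'⊕ipad) ∥ m = 4f 53 5d 46 42 54 ∥ 71 6b 66 78 63.
Inner hash: sum = 79+83+93+70+66+84+113+107+102+120+99 = 1016 → 03 f8.
Outer input = (K'⊕opad) ∥ inner = 25 39 37 2c 28 3e ∥ 03 f8.
Outer hash (tag): sum = 37+57+55+44+40+62+3+248 = 546 → 02 22.

0222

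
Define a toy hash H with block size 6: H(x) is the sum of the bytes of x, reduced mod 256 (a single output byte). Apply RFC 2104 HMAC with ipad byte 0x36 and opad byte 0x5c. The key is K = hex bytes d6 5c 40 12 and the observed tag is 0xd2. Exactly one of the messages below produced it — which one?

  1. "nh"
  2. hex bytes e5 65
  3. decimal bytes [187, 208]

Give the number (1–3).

Key hex bytes d6 5c 40 12 is 4 bytes ≤ B = 6; zero-pad to 6 bytes: K' = d6 5c 40 12 00 00.
K' ⊕ ipad = e0 6a 76 24 36 36; K' ⊕ opad = 8a 00 1c 4e 5c 5c.
m1: inner = H(e0 6a 76 24 36 36 6e 68) = 26; tag = H(8a 00 1c 4e 5c 5c 26) = d2 ← matches
m2: inner = H(e0 6a 76 24 36 36 e5 65) = 9a; tag = H(8a 00 1c 4e 5c 5c 9a) = 46
m3: inner = H(e0 6a 76 24 36 36 bb d0) = db; tag = H(8a 00 1c 4e 5c 5c db) = 87

1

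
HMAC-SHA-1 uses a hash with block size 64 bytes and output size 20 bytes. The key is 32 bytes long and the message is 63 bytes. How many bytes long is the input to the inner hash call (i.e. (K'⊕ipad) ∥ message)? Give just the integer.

Key is 32 ≤ 64 bytes, zero-padded: |K'| = 64.
Inner input = (K'⊕ipad) ∥ m → 64 + 63 = 127 bytes.

127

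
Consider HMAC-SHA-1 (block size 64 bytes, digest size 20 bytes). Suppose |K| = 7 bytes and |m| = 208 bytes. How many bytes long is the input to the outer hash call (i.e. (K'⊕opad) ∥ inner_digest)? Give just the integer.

84

Key is 7 ≤ 64 bytes, zero-padded: |K'| = 64.
Outer input = (K'⊕opad) ∥ H(inner) → 64 + 20 = 84 bytes.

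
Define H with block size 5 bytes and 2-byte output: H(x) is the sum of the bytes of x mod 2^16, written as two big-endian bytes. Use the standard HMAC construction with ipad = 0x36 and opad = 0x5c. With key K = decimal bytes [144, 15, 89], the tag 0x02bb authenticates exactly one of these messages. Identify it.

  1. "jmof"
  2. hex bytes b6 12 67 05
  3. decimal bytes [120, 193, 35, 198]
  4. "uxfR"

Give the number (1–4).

Key decimal bytes [144, 15, 89] = 90 0f 59 is 3 bytes ≤ B = 5; zero-pad to 5 bytes: K' = 90 0f 59 00 00.
K' ⊕ ipad = a6 39 6f 36 36; K' ⊕ opad = cc 53 05 5c 5c.
m1: inner = H(a6 39 6f 36 36 6a 6d 6f 66) = 03 66; tag = H(cc 53 05 5c 5c 03 66) = 0245
m2: inner = H(a6 39 6f 36 36 b6 12 67 05) = 02 ee; tag = H(cc 53 05 5c 5c 02 ee) = 02cc
m3: inner = H(a6 39 6f 36 36 78 c1 23 c6) = 03 dc; tag = H(cc 53 05 5c 5c 03 dc) = 02bb ← matches
m4: inner = H(a6 39 6f 36 36 75 78 66 52) = 03 5f; tag = H(cc 53 05 5c 5c 03 5f) = 023e

3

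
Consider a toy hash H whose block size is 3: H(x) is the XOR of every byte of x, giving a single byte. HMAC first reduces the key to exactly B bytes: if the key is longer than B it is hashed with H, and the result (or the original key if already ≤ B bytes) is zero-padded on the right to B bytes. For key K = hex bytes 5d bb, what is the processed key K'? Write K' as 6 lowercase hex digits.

Key hex bytes 5d bb is 2 bytes ≤ B = 3; zero-pad to 3 bytes: K' = 5d bb 00.

5dbb00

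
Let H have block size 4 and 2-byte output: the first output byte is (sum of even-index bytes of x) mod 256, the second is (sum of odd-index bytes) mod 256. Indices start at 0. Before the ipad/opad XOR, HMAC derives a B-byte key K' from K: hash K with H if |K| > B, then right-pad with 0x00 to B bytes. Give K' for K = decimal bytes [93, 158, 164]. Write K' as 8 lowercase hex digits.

5d9ea400

Key decimal bytes [93, 158, 164] = 5d 9e a4 is 3 bytes ≤ B = 4; zero-pad to 4 bytes: K' = 5d 9e a4 00.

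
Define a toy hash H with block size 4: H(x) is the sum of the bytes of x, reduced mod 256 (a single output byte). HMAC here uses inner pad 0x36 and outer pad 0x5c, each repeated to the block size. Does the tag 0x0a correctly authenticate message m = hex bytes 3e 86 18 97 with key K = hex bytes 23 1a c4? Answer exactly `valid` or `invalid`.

invalid

Key hex bytes 23 1a c4 is 3 bytes ≤ B = 4; zero-pad to 4 bytes: K' = 23 1a c4 00.
K' ⊕ ipad = 15 2c f2 36; K' ⊕ opad = 7f 46 98 5c.
Inner hash: sum = 21+44+242+54+62+134+24+151 = 732; mod 256 = 220 → dc.
Outer hash (recomputed tag): sum = 127+70+152+92+220 = 661; mod 256 = 149 → 95.
Recomputed tag = 95; claimed = 0a → mismatch.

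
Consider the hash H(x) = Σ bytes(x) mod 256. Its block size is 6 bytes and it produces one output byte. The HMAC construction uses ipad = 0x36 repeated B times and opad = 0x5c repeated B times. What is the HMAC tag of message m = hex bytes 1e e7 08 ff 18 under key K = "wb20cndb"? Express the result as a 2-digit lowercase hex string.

Key "wb20cndb" = 77 62 32 30 63 6e 64 62 is 8 bytes > B = 6, so hash it first: H(key) = d2, then zero-pad to 6 bytes: K' = d2 00 00 00 00 00.
K' ⊕ ipad = e4 36 36 36 36 36.  K' ⊕ opad = 8e 5c 5c 5c 5c 5c.
Inner input = (K'⊕ipad) ∥ m = e4 36 36 36 36 36 ∥ 1e e7 08 ff 18.
Inner hash: sum = 228+54+54+54+54+54+30+231+8+255+24 = 1046; mod 256 = 22 → 16.
Outer input = (K'⊕opad) ∥ inner = 8e 5c 5c 5c 5c 5c ∥ 16.
Outer hash (tag): sum = 142+92+92+92+92+92+22 = 624; mod 256 = 112 → 70.

70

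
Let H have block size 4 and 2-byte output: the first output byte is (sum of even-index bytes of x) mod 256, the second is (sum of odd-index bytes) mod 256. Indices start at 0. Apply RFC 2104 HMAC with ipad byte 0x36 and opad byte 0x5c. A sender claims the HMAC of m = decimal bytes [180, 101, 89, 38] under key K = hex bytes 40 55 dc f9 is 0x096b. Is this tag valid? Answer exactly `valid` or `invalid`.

Key hex bytes 40 55 dc f9 is exactly B = 4 bytes: K' = 40 55 dc f9.
K' ⊕ ipad = 76 63 ea cf; K' ⊕ opad = 1c 09 80 a5.
Inner hash: even-index sum = 621 mod 256 = 109; odd-index sum = 445 mod 256 = 189 → 6d bd.
Outer hash (recomputed tag): even-index sum = 265 mod 256 = 9; odd-index sum = 363 mod 256 = 107 → 09 6b.
Recomputed tag = 096b; claimed = 096b → match.

valid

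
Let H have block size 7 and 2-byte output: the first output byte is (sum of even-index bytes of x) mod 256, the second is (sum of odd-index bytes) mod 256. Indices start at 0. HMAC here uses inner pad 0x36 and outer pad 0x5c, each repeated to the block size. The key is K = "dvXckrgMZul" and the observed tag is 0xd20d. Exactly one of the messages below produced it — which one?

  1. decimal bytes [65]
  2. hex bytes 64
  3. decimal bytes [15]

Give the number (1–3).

3

Key "dvXckrgMZul" = 64 76 58 63 6b 72 67 4d 5a 75 6c is 11 bytes > B = 7, so hash it first: H(key) = 54 0d, then zero-pad to 7 bytes: K' = 54 0d 00 00 00 00 00.
K' ⊕ ipad = 62 3b 36 36 36 36 36; K' ⊕ opad = 08 51 5c 5c 5c 5c 5c.
m1: inner = H(62 3b 36 36 36 36 36 41) = 04 e8; tag = H(08 51 5c 5c 5c 5c 5c 04 e8) = 040d
m2: inner = H(62 3b 36 36 36 36 36 64) = 04 0b; tag = H(08 51 5c 5c 5c 5c 5c 04 0b) = 270d
m3: inner = H(62 3b 36 36 36 36 36 0f) = 04 b6; tag = H(08 51 5c 5c 5c 5c 5c 04 b6) = d20d ← matches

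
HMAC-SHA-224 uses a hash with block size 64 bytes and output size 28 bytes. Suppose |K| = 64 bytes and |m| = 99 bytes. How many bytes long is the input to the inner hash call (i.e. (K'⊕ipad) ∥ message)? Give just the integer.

163

Key is 64 ≤ 64 bytes, zero-padded: |K'| = 64.
Inner input = (K'⊕ipad) ∥ m → 64 + 99 = 163 bytes.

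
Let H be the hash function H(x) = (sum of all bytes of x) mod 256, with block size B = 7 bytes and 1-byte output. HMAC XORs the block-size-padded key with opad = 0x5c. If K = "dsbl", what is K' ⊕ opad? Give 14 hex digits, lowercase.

Key "dsbl" = 64 73 62 6c is 4 bytes ≤ B = 7; zero-pad to 7 bytes: K' = 64 73 62 6c 00 00 00.
XOR each byte with 0x5c: 64⊕5c=38, 73⊕5c=2f, 62⊕5c=3e, 6c⊕5c=30, 00⊕5c=5c, 00⊕5c=5c, 00⊕5c=5c.

382f3e305c5c5c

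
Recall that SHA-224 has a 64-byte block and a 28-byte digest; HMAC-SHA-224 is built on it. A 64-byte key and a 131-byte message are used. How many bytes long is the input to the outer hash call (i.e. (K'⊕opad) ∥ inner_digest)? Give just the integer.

92

Key is 64 ≤ 64 bytes, zero-padded: |K'| = 64.
Outer input = (K'⊕opad) ∥ H(inner) → 64 + 28 = 92 bytes.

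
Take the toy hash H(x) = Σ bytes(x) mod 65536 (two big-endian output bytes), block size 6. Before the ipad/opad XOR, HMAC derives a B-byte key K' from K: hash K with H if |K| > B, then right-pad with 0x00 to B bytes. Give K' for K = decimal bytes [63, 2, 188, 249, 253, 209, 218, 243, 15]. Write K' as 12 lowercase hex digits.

05a000000000

|K| = 9 > B = 6, so first hash the key.
H(K): sum = 63+2+188+249+253+209+218+243+15 = 1440 → 05 a0.
Zero-pad H(K) = 05 a0 to 6 bytes: K' = 05 a0 00 00 00 00.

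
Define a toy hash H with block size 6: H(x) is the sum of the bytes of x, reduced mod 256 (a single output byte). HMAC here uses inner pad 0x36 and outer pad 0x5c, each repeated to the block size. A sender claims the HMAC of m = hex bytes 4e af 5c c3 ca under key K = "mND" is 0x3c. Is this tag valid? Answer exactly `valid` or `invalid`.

Key "mND" = 6d 4e 44 is 3 bytes ≤ B = 6; zero-pad to 6 bytes: K' = 6d 4e 44 00 00 00.
K' ⊕ ipad = 5b 78 72 36 36 36; K' ⊕ opad = 31 12 18 5c 5c 5c.
Inner hash: sum = 91+120+114+54+54+54+78+175+92+195+202 = 1229; mod 256 = 205 → cd.
Outer hash (recomputed tag): sum = 49+18+24+92+92+92+205 = 572; mod 256 = 60 → 3c.
Recomputed tag = 3c; claimed = 3c → match.

valid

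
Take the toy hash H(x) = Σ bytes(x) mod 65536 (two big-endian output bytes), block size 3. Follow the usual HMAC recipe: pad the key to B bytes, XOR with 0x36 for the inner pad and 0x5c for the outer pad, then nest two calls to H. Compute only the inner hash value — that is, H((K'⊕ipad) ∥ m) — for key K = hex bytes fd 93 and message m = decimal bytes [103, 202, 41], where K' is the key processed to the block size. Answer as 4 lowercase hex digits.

0300

Key hex bytes fd 93 is 2 bytes ≤ B = 3; zero-pad to 3 bytes: K' = fd 93 00.
K' ⊕ ipad = cb a5 36.
Inner input = cb a5 36 ∥ 67 ca 29.
Inner hash: sum = 203+165+54+103+202+41 = 768 → 03 00.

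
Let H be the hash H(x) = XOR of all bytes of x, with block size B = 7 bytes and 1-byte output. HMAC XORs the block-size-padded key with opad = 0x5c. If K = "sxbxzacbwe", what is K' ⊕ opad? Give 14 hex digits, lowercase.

455c5c5c5c5c5c

Key "sxbxzacbwe" = 73 78 62 78 7a 61 63 62 77 65 is 10 bytes > B = 7, so hash it first: H(key) = 19, then zero-pad to 7 bytes: K' = 19 00 00 00 00 00 00.
XOR each byte with 0x5c: 19⊕5c=45, 00⊕5c=5c, 00⊕5c=5c, 00⊕5c=5c, 00⊕5c=5c, 00⊕5c=5c, 00⊕5c=5c.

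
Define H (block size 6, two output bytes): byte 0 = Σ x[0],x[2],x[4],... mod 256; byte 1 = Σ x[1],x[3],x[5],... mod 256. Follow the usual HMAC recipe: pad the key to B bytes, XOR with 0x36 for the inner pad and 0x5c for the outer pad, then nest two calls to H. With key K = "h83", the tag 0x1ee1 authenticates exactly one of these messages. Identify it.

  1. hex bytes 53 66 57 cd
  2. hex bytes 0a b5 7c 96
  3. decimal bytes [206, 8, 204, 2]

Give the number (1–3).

2

Key "h83" = 68 38 33 is 3 bytes ≤ B = 6; zero-pad to 6 bytes: K' = 68 38 33 00 00 00.
K' ⊕ ipad = 5e 0e 05 36 36 36; K' ⊕ opad = 34 64 6f 5c 5c 5c.
m1: inner = H(5e 0e 05 36 36 36 53 66 57 cd) = 43 ad; tag = H(34 64 6f 5c 5c 5c 43 ad) = 42c9
m2: inner = H(5e 0e 05 36 36 36 0a b5 7c 96) = 1f c5; tag = H(34 64 6f 5c 5c 5c 1f c5) = 1ee1 ← matches
m3: inner = H(5e 0e 05 36 36 36 ce 08 cc 02) = 33 84; tag = H(34 64 6f 5c 5c 5c 33 84) = 32a0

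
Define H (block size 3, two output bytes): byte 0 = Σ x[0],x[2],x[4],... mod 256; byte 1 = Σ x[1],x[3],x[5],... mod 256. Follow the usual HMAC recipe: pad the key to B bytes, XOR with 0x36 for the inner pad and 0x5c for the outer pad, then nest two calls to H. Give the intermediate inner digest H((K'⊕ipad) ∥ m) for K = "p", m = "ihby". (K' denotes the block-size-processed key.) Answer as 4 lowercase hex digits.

5d01

Key "p" = 70 is 1 byte ≤ B = 3; zero-pad to 3 bytes: K' = 70 00 00.
K' ⊕ ipad = 46 36 36.
Inner input = 46 36 36 ∥ 69 68 62 79.
Inner hash: even-index sum = 349 mod 256 = 93; odd-index sum = 257 mod 256 = 1 → 5d 01.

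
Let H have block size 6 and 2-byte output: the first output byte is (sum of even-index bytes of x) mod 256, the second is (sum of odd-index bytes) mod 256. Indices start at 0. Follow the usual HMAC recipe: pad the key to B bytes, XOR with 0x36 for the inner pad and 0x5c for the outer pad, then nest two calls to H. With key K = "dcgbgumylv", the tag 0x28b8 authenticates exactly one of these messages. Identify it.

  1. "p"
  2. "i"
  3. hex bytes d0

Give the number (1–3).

1

Key "dcgbgumylv" = 64 63 67 62 67 75 6d 79 6c 76 is 10 bytes > B = 6, so hash it first: H(key) = 0b 29, then zero-pad to 6 bytes: K' = 0b 29 00 00 00 00.
K' ⊕ ipad = 3d 1f 36 36 36 36; K' ⊕ opad = 57 75 5c 5c 5c 5c.
m1: inner = H(3d 1f 36 36 36 36 70) = 19 8b; tag = H(57 75 5c 5c 5c 5c 19 8b) = 28b8 ← matches
m2: inner = H(3d 1f 36 36 36 36 69) = 12 8b; tag = H(57 75 5c 5c 5c 5c 12 8b) = 21b8
m3: inner = H(3d 1f 36 36 36 36 d0) = 79 8b; tag = H(57 75 5c 5c 5c 5c 79 8b) = 88b8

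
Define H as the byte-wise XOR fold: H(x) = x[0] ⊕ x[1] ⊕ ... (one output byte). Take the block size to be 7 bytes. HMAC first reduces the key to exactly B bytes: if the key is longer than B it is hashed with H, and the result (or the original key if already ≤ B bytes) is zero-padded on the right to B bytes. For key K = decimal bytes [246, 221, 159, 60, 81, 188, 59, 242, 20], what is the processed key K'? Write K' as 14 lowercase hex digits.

b8000000000000

|K| = 9 > B = 7, so first hash the key.
H(K): XOR f6⊕dd⊕9f⊕3c⊕51⊕bc⊕3b⊕f2⊕14 = b8.
Zero-pad H(K) = b8 to 7 bytes: K' = b8 00 00 00 00 00 00.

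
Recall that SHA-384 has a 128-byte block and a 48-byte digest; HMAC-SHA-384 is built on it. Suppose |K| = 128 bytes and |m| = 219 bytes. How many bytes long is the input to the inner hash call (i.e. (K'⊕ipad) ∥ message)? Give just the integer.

347

Key is 128 ≤ 128 bytes, zero-padded: |K'| = 128.
Inner input = (K'⊕ipad) ∥ m → 128 + 219 = 347 bytes.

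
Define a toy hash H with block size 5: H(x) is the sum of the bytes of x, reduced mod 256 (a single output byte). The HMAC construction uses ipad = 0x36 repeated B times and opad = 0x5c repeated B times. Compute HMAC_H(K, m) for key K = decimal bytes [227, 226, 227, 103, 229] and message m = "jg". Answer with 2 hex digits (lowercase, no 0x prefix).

Key decimal bytes [227, 226, 227, 103, 229] = e3 e2 e3 67 e5 is exactly B = 5 bytes: K' = e3 e2 e3 67 e5.
K' ⊕ ipad = d5 d4 d5 51 d3.  K' ⊕ opad = bf be bf 3b b9.
Inner input = (K'⊕ipad) ∥ m = d5 d4 d5 51 d3 ∥ 6a 67.
Inner hash: sum = 213+212+213+81+211+106+103 = 1139; mod 256 = 115 → 73.
Outer input = (K'⊕opad) ∥ inner = bf be bf 3b b9 ∥ 73.
Outer hash (tag): sum = 191+190+191+59+185+115 = 931; mod 256 = 163 → a3.

a3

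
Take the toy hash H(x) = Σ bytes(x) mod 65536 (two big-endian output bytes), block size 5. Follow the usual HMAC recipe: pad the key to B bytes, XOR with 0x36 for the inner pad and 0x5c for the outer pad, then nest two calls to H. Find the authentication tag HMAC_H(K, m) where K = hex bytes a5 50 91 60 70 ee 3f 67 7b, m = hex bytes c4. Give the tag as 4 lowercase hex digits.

Key hex bytes a5 50 91 60 70 ee 3f 67 7b is 9 bytes > B = 5, so hash it first: H(key) = 04 65, then zero-pad to 5 bytes: K' = 04 65 00 00 00.
K' ⊕ ipad = 32 53 36 36 36.  K' ⊕ opad = 58 39 5c 5c 5c.
Inner input = (K'⊕ipad) ∥ m = 32 53 36 36 36 ∥ c4.
Inner hash: sum = 50+83+54+54+54+196 = 491 → 01 eb.
Outer input = (K'⊕opad) ∥ inner = 58 39 5c 5c 5c ∥ 01 eb.
Outer hash (tag): sum = 88+57+92+92+92+1+235 = 657 → 02 91.

0291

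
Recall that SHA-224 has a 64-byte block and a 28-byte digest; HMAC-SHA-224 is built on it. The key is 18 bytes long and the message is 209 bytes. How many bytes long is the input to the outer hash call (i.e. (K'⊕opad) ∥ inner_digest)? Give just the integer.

92

Key is 18 ≤ 64 bytes, zero-padded: |K'| = 64.
Outer input = (K'⊕opad) ∥ H(inner) → 64 + 28 = 92 bytes.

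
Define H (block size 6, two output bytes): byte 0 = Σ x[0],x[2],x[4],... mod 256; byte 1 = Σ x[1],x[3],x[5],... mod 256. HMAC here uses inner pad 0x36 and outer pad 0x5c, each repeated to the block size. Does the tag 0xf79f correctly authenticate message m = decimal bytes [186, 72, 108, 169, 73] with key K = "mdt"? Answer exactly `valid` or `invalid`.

Key "mdt" = 6d 64 74 is 3 bytes ≤ B = 6; zero-pad to 6 bytes: K' = 6d 64 74 00 00 00.
K' ⊕ ipad = 5b 52 42 36 36 36; K' ⊕ opad = 31 38 28 5c 5c 5c.
Inner hash: even-index sum = 578 mod 256 = 66; odd-index sum = 431 mod 256 = 175 → 42 af.
Outer hash (recomputed tag): even-index sum = 247 mod 256 = 247; odd-index sum = 415 mod 256 = 159 → f7 9f.
Recomputed tag = f79f; claimed = f79f → match.

valid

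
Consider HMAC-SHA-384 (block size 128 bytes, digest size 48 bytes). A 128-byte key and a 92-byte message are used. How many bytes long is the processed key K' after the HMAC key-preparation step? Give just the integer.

Key is 128 ≤ 128 bytes, zero-padded: |K'| = 128.

128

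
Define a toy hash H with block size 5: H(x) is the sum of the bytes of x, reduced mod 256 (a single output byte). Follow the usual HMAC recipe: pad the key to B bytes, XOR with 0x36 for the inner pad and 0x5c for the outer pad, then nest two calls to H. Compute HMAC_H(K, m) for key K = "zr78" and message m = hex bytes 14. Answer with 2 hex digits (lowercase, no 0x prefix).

Key "zr78" = 7a 72 37 38 is 4 bytes ≤ B = 5; zero-pad to 5 bytes: K' = 7a 72 37 38 00.
K' ⊕ ipad = 4c 44 01 0e 36.  K' ⊕ opad = 26 2e 6b 64 5c.
Inner input = (K'⊕ipad) ∥ m = 4c 44 01 0e 36 ∥ 14.
Inner hash: sum = 76+68+1+14+54+20 = 233 → e9.
Outer input = (K'⊕opad) ∥ inner = 26 2e 6b 64 5c ∥ e9.
Outer hash (tag): sum = 38+46+107+100+92+233 = 616; mod 256 = 104 → 68.

68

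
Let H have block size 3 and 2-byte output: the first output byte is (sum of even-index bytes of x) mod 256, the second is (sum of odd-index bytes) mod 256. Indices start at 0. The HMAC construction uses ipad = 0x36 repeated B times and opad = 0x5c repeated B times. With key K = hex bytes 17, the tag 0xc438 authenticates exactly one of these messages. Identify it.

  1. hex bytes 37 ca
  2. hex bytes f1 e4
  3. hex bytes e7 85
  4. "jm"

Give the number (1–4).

3

Key hex bytes 17 is 1 byte ≤ B = 3; zero-pad to 3 bytes: K' = 17 00 00.
K' ⊕ ipad = 21 36 36; K' ⊕ opad = 4b 5c 5c.
m1: inner = H(21 36 36 37 ca) = 21 6d; tag = H(4b 5c 5c 21 6d) = 147d
m2: inner = H(21 36 36 f1 e4) = 3b 27; tag = H(4b 5c 5c 3b 27) = ce97
m3: inner = H(21 36 36 e7 85) = dc 1d; tag = H(4b 5c 5c dc 1d) = c438 ← matches
m4: inner = H(21 36 36 6a 6d) = c4 a0; tag = H(4b 5c 5c c4 a0) = 4720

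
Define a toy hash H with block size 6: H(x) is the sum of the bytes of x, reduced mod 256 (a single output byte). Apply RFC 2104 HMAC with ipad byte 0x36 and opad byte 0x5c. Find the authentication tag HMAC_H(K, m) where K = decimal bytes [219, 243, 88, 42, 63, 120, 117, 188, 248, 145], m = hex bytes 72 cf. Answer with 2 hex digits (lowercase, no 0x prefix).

Key decimal bytes [219, 243, 88, 42, 63, 120, 117, 188, 248, 145] = db f3 58 2a 3f 78 75 bc f8 91 is 10 bytes > B = 6, so hash it first: H(key) = c1, then zero-pad to 6 bytes: K' = c1 00 00 00 00 00.
K' ⊕ ipad = f7 36 36 36 36 36.  K' ⊕ opad = 9d 5c 5c 5c 5c 5c.
Inner input = (K'⊕ipad) ∥ m = f7 36 36 36 36 36 ∥ 72 cf.
Inner hash: sum = 247+54+54+54+54+54+114+207 = 838; mod 256 = 70 → 46.
Outer input = (K'⊕opad) ∥ inner = 9d 5c 5c 5c 5c 5c ∥ 46.
Outer hash (tag): sum = 157+92+92+92+92+92+70 = 687; mod 256 = 175 → af.

af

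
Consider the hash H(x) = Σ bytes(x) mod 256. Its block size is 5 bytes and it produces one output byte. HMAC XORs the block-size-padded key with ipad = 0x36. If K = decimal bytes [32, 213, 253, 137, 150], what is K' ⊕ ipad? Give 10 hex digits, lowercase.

16e3cbbfa0

Key decimal bytes [32, 213, 253, 137, 150] = 20 d5 fd 89 96 is exactly B = 5 bytes: K' = 20 d5 fd 89 96.
XOR each byte with 0x36: 20⊕36=16, d5⊕36=e3, fd⊕36=cb, 89⊕36=bf, 96⊕36=a0.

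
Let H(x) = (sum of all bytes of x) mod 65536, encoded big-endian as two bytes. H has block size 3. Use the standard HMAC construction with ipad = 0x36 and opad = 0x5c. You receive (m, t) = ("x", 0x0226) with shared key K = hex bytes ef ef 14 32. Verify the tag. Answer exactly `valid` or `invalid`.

Key hex bytes ef ef 14 32 is 4 bytes > B = 3, so hash it first: H(key) = 02 24, then zero-pad to 3 bytes: K' = 02 24 00.
K' ⊕ ipad = 34 12 36; K' ⊕ opad = 5e 78 5c.
Inner hash: sum = 52+18+54+120 = 244 → 00 f4.
Outer hash (recomputed tag): sum = 94+120+92+0+244 = 550 → 02 26.
Recomputed tag = 0226; claimed = 0226 → match.

valid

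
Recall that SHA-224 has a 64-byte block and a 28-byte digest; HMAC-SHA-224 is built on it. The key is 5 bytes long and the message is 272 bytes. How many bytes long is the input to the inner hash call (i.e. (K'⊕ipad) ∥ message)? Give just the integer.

Key is 5 ≤ 64 bytes, zero-padded: |K'| = 64.
Inner input = (K'⊕ipad) ∥ m → 64 + 272 = 336 bytes.

336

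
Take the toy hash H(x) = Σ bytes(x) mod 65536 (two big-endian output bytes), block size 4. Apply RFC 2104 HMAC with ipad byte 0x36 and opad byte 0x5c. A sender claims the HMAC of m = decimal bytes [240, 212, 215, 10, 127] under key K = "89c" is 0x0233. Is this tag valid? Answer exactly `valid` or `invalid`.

Key "89c" = 38 39 63 is 3 bytes ≤ B = 4; zero-pad to 4 bytes: K' = 38 39 63 00.
K' ⊕ ipad = 0e 0f 55 36; K' ⊕ opad = 64 65 3f 5c.
Inner hash: sum = 14+15+85+54+240+212+215+10+127 = 972 → 03 cc.
Outer hash (recomputed tag): sum = 100+101+63+92+3+204 = 563 → 02 33.
Recomputed tag = 0233; claimed = 0233 → match.

valid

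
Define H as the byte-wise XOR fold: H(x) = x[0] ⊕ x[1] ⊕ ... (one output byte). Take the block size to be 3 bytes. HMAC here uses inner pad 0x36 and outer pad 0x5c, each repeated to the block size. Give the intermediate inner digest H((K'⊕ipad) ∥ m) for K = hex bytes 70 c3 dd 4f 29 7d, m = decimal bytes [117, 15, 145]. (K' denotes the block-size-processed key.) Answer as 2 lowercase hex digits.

a8

Key hex bytes 70 c3 dd 4f 29 7d is 6 bytes > B = 3, so hash it first: H(key) = 75, then zero-pad to 3 bytes: K' = 75 00 00.
K' ⊕ ipad = 43 36 36.
Inner input = 43 36 36 ∥ 75 0f 91.
Inner hash: XOR 43⊕36⊕36⊕75⊕0f⊕91 = a8.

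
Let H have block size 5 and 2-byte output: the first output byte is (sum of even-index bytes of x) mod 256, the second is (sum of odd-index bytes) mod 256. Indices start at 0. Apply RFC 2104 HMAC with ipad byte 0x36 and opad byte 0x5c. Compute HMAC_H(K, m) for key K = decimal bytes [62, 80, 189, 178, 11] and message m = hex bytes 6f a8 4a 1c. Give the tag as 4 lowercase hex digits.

3d8e

Key decimal bytes [62, 80, 189, 178, 11] = 3e 50 bd b2 0b is exactly B = 5 bytes: K' = 3e 50 bd b2 0b.
K' ⊕ ipad = 08 66 8b 84 3d.  K' ⊕ opad = 62 0c e1 ee 57.
Inner input = (K'⊕ipad) ∥ m = 08 66 8b 84 3d ∥ 6f a8 4a 1c.
Inner hash: even-index sum = 404 mod 256 = 148; odd-index sum = 419 mod 256 = 163 → 94 a3.
Outer input = (K'⊕opad) ∥ inner = 62 0c e1 ee 57 ∥ 94 a3.
Outer hash (tag): even-index sum = 573 mod 256 = 61; odd-index sum = 398 mod 256 = 142 → 3d 8e.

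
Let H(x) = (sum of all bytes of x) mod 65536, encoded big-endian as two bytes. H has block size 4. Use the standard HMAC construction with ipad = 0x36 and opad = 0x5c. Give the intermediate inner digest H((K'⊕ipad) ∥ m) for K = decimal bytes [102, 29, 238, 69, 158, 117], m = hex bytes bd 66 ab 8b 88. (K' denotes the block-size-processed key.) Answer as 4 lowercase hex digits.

0480

Key decimal bytes [102, 29, 238, 69, 158, 117] = 66 1d ee 45 9e 75 is 6 bytes > B = 4, so hash it first: H(key) = 02 c9, then zero-pad to 4 bytes: K' = 02 c9 00 00.
K' ⊕ ipad = 34 ff 36 36.
Inner input = 34 ff 36 36 ∥ bd 66 ab 8b 88.
Inner hash: sum = 52+255+54+54+189+102+171+139+136 = 1152 → 04 80.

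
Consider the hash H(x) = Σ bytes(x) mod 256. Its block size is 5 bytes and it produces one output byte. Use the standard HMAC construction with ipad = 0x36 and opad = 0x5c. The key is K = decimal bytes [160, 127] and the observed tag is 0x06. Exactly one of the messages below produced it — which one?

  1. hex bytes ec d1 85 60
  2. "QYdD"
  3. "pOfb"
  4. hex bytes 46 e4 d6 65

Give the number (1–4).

Key decimal bytes [160, 127] = a0 7f is 2 bytes ≤ B = 5; zero-pad to 5 bytes: K' = a0 7f 00 00 00.
K' ⊕ ipad = 96 49 36 36 36; K' ⊕ opad = fc 23 5c 5c 5c.
m1: inner = H(96 49 36 36 36 ec d1 85 60) = 23; tag = H(fc 23 5c 5c 5c 23) = 56
m2: inner = H(96 49 36 36 36 51 59 64 44) = d3; tag = H(fc 23 5c 5c 5c d3) = 06 ← matches
m3: inner = H(96 49 36 36 36 70 4f 66 62) = 08; tag = H(fc 23 5c 5c 5c 08) = 3b
m4: inner = H(96 49 36 36 36 46 e4 d6 65) = e6; tag = H(fc 23 5c 5c 5c e6) = 19

2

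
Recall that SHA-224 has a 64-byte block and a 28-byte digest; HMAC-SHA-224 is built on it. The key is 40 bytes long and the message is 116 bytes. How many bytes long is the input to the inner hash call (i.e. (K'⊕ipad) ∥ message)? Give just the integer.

180

Key is 40 ≤ 64 bytes, zero-padded: |K'| = 64.
Inner input = (K'⊕ipad) ∥ m → 64 + 116 = 180 bytes.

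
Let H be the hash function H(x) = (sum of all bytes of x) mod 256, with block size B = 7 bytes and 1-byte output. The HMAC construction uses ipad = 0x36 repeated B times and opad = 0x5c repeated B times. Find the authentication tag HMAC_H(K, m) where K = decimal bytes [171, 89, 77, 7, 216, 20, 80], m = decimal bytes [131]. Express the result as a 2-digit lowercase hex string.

f1

Key decimal bytes [171, 89, 77, 7, 216, 20, 80] = ab 59 4d 07 d8 14 50 is exactly B = 7 bytes: K' = ab 59 4d 07 d8 14 50.
K' ⊕ ipad = 9d 6f 7b 31 ee 22 66.  K' ⊕ opad = f7 05 11 5b 84 48 0c.
Inner input = (K'⊕ipad) ∥ m = 9d 6f 7b 31 ee 22 66 ∥ 83.
Inner hash: sum = 157+111+123+49+238+34+102+131 = 945; mod 256 = 177 → b1.
Outer input = (K'⊕opad) ∥ inner = f7 05 11 5b 84 48 0c ∥ b1.
Outer hash (tag): sum = 247+5+17+91+132+72+12+177 = 753; mod 256 = 241 → f1.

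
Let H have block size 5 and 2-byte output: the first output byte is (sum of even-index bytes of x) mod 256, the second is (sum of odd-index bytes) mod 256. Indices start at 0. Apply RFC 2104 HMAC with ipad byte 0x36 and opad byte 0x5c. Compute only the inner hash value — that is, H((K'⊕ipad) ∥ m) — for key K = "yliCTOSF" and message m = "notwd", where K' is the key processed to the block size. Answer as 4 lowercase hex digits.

11ee

Key "yliCTOSF" = 79 6c 69 43 54 4f 53 46 is 8 bytes > B = 5, so hash it first: H(key) = 89 44, then zero-pad to 5 bytes: K' = 89 44 00 00 00.
K' ⊕ ipad = bf 72 36 36 36.
Inner input = bf 72 36 36 36 ∥ 6e 6f 74 77 64.
Inner hash: even-index sum = 529 mod 256 = 17; odd-index sum = 494 mod 256 = 238 → 11 ee.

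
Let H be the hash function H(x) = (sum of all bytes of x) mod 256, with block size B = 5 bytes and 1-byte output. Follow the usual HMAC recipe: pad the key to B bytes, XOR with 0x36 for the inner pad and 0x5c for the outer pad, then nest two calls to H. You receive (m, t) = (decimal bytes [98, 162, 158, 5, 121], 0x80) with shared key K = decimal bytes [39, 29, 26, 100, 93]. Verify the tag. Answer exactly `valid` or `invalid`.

Key decimal bytes [39, 29, 26, 100, 93] = 27 1d 1a 64 5d is exactly B = 5 bytes: K' = 27 1d 1a 64 5d.
K' ⊕ ipad = 11 2b 2c 52 6b; K' ⊕ opad = 7b 41 46 38 01.
Inner hash: sum = 17+43+44+82+107+98+162+158+5+121 = 837; mod 256 = 69 → 45.
Outer hash (recomputed tag): sum = 123+65+70+56+1+69 = 384; mod 256 = 128 → 80.
Recomputed tag = 80; claimed = 80 → match.

valid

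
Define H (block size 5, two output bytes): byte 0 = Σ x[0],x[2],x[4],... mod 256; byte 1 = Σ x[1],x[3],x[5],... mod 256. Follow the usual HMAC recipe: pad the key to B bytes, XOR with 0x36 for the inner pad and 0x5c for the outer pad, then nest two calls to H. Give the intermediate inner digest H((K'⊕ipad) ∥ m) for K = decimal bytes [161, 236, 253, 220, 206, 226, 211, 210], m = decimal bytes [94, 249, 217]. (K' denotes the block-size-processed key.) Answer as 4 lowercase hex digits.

Key decimal bytes [161, 236, 253, 220, 206, 226, 211, 210] = a1 ec fd dc ce e2 d3 d2 is 8 bytes > B = 5, so hash it first: H(key) = 3f 7c, then zero-pad to 5 bytes: K' = 3f 7c 00 00 00.
K' ⊕ ipad = 09 4a 36 36 36.
Inner input = 09 4a 36 36 36 ∥ 5e f9 d9.
Inner hash: even-index sum = 366 mod 256 = 110; odd-index sum = 439 mod 256 = 183 → 6e b7.

6eb7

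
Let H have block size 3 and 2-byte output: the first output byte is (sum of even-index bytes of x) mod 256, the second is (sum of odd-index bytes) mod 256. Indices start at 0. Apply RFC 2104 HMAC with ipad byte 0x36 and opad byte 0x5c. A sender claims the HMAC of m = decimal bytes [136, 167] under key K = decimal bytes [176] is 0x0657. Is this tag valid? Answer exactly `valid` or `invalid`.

Key decimal bytes [176] = b0 is 1 byte ≤ B = 3; zero-pad to 3 bytes: K' = b0 00 00.
K' ⊕ ipad = 86 36 36; K' ⊕ opad = ec 5c 5c.
Inner hash: even-index sum = 355 mod 256 = 99; odd-index sum = 190 mod 256 = 190 → 63 be.
Outer hash (recomputed tag): even-index sum = 518 mod 256 = 6; odd-index sum = 191 mod 256 = 191 → 06 bf.
Recomputed tag = 06bf; claimed = 0657 → mismatch.

invalid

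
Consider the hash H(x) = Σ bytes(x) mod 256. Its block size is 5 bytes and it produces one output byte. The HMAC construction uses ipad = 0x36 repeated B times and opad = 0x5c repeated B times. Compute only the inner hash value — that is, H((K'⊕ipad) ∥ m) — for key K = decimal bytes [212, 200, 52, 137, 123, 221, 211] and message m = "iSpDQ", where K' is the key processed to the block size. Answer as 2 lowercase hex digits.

4b

Key decimal bytes [212, 200, 52, 137, 123, 221, 211] = d4 c8 34 89 7b dd d3 is 7 bytes > B = 5, so hash it first: H(key) = 84, then zero-pad to 5 bytes: K' = 84 00 00 00 00.
K' ⊕ ipad = b2 36 36 36 36.
Inner input = b2 36 36 36 36 ∥ 69 53 70 44 51.
Inner hash: sum = 178+54+54+54+54+105+83+112+68+81 = 843; mod 256 = 75 → 4b.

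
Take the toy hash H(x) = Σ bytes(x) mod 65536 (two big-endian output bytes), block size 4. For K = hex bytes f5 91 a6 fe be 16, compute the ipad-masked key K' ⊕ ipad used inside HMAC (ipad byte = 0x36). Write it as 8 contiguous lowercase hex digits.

Key hex bytes f5 91 a6 fe be 16 is 6 bytes > B = 4, so hash it first: H(key) = 03 fe, then zero-pad to 4 bytes: K' = 03 fe 00 00.
XOR each byte with 0x36: 03⊕36=35, fe⊕36=c8, 00⊕36=36, 00⊕36=36.

35c83636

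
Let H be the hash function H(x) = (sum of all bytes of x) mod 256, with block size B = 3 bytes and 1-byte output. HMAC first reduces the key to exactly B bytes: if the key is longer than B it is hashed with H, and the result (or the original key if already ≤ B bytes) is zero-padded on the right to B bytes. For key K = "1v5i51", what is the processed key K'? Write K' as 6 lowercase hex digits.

ab0000

|K| = 6 > B = 3, so first hash the key.
H(K): sum = 49+118+53+105+53+49 = 427; mod 256 = 171 → ab.
Zero-pad H(K) = ab to 3 bytes: K' = ab 00 00.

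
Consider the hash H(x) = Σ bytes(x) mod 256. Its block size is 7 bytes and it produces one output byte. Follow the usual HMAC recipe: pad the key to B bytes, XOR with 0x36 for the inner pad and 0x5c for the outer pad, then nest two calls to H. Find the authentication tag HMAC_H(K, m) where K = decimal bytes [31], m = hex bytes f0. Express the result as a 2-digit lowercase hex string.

Key decimal bytes [31] = 1f is 1 byte ≤ B = 7; zero-pad to 7 bytes: K' = 1f 00 00 00 00 00 00.
K' ⊕ ipad = 29 36 36 36 36 36 36.  K' ⊕ opad = 43 5c 5c 5c 5c 5c 5c.
Inner input = (K'⊕ipad) ∥ m = 29 36 36 36 36 36 36 ∥ f0.
Inner hash: sum = 41+54+54+54+54+54+54+240 = 605; mod 256 = 93 → 5d.
Outer input = (K'⊕opad) ∥ inner = 43 5c 5c 5c 5c 5c 5c ∥ 5d.
Outer hash (tag): sum = 67+92+92+92+92+92+92+93 = 712; mod 256 = 200 → c8.

c8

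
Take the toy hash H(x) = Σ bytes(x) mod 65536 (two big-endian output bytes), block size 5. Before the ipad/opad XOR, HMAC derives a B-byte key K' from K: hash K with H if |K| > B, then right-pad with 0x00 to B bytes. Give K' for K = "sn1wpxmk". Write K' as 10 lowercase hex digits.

|K| = 8 > B = 5, so first hash the key.
H(K): sum = 115+110+49+119+112+120+109+107 = 841 → 03 49.
Zero-pad H(K) = 03 49 to 5 bytes: K' = 03 49 00 00 00.

0349000000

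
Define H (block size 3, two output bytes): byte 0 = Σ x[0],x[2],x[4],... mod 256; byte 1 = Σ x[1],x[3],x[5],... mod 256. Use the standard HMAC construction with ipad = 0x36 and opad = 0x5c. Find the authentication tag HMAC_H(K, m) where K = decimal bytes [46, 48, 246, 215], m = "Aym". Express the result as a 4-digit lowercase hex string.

b31c

Key decimal bytes [46, 48, 246, 215] = 2e 30 f6 d7 is 4 bytes > B = 3, so hash it first: H(key) = 24 07, then zero-pad to 3 bytes: K' = 24 07 00.
K' ⊕ ipad = 12 31 36.  K' ⊕ opad = 78 5b 5c.
Inner input = (K'⊕ipad) ∥ m = 12 31 36 ∥ 41 79 6d.
Inner hash: even-index sum = 193 mod 256 = 193; odd-index sum = 223 mod 256 = 223 → c1 df.
Outer input = (K'⊕opad) ∥ inner = 78 5b 5c ∥ c1 df.
Outer hash (tag): even-index sum = 435 mod 256 = 179; odd-index sum = 284 mod 256 = 28 → b3 1c.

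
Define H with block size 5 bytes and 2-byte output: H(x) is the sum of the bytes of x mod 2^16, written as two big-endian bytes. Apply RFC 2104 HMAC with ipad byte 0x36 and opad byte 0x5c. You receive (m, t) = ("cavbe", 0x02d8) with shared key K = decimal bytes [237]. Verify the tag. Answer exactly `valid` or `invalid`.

Key decimal bytes [237] = ed is 1 byte ≤ B = 5; zero-pad to 5 bytes: K' = ed 00 00 00 00.
K' ⊕ ipad = db 36 36 36 36; K' ⊕ opad = b1 5c 5c 5c 5c.
Inner hash: sum = 219+54+54+54+54+99+97+118+98+101 = 948 → 03 b4.
Outer hash (recomputed tag): sum = 177+92+92+92+92+3+180 = 728 → 02 d8.
Recomputed tag = 02d8; claimed = 02d8 → match.

valid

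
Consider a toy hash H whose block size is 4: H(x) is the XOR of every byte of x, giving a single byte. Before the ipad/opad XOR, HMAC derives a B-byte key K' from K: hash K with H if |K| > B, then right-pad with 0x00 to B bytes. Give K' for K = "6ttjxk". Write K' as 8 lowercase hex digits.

4f000000

|K| = 6 > B = 4, so first hash the key.
H(K): XOR 36⊕74⊕74⊕6a⊕78⊕6b = 4f.
Zero-pad H(K) = 4f to 4 bytes: K' = 4f 00 00 00.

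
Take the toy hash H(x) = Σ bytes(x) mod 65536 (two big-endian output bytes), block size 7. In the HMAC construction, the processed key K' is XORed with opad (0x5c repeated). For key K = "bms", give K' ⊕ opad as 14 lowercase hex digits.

3e312f5c5c5c5c

Key "bms" = 62 6d 73 is 3 bytes ≤ B = 7; zero-pad to 7 bytes: K' = 62 6d 73 00 00 00 00.
XOR each byte with 0x5c: 62⊕5c=3e, 6d⊕5c=31, 73⊕5c=2f, 00⊕5c=5c, 00⊕5c=5c, 00⊕5c=5c, 00⊕5c=5c.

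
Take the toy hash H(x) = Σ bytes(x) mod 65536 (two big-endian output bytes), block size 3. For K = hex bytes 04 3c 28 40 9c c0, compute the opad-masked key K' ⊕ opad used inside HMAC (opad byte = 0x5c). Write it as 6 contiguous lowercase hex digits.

5e585c

Key hex bytes 04 3c 28 40 9c c0 is 6 bytes > B = 3, so hash it first: H(key) = 02 04, then zero-pad to 3 bytes: K' = 02 04 00.
XOR each byte with 0x5c: 02⊕5c=5e, 04⊕5c=58, 00⊕5c=5c.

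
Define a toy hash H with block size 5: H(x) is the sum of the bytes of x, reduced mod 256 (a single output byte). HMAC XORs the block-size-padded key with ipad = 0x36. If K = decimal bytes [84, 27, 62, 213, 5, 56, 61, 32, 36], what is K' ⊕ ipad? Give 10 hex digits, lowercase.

7636363636

Key decimal bytes [84, 27, 62, 213, 5, 56, 61, 32, 36] = 54 1b 3e d5 05 38 3d 20 24 is 9 bytes > B = 5, so hash it first: H(key) = 40, then zero-pad to 5 bytes: K' = 40 00 00 00 00.
XOR each byte with 0x36: 40⊕36=76, 00⊕36=36, 00⊕36=36, 00⊕36=36, 00⊕36=36.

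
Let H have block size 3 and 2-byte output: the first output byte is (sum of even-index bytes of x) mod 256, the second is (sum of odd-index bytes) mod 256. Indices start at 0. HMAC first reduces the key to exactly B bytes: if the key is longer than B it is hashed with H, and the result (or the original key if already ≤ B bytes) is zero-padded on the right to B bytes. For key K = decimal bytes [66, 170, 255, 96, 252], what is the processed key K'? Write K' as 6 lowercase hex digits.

3d0a00

|K| = 5 > B = 3, so first hash the key.
H(K): even-index sum = 573 mod 256 = 61; odd-index sum = 266 mod 256 = 10 → 3d 0a.
Zero-pad H(K) = 3d 0a to 3 bytes: K' = 3d 0a 00.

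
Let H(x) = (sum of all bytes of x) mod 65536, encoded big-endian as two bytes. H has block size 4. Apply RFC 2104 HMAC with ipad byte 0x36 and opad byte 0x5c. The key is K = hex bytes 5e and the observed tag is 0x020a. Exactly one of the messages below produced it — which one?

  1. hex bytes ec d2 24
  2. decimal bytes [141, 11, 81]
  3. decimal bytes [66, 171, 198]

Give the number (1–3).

Key hex bytes 5e is 1 byte ≤ B = 4; zero-pad to 4 bytes: K' = 5e 00 00 00.
K' ⊕ ipad = 68 36 36 36; K' ⊕ opad = 02 5c 5c 5c.
m1: inner = H(68 36 36 36 ec d2 24) = 02 ec; tag = H(02 5c 5c 5c 02 ec) = 0204
m2: inner = H(68 36 36 36 8d 0b 51) = 01 f3; tag = H(02 5c 5c 5c 01 f3) = 020a ← matches
m3: inner = H(68 36 36 36 42 ab c6) = 02 bd; tag = H(02 5c 5c 5c 02 bd) = 01d5

2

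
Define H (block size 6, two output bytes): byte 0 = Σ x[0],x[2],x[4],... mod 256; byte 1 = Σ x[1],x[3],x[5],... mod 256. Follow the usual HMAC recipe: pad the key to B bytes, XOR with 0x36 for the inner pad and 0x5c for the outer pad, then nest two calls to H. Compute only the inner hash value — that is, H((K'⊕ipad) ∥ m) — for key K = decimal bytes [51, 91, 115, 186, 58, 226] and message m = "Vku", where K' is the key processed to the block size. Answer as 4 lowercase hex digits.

Key decimal bytes [51, 91, 115, 186, 58, 226] = 33 5b 73 ba 3a e2 is exactly B = 6 bytes: K' = 33 5b 73 ba 3a e2.
K' ⊕ ipad = 05 6d 45 8c 0c d4.
Inner input = 05 6d 45 8c 0c d4 ∥ 56 6b 75.
Inner hash: even-index sum = 289 mod 256 = 33; odd-index sum = 568 mod 256 = 56 → 21 38.

2138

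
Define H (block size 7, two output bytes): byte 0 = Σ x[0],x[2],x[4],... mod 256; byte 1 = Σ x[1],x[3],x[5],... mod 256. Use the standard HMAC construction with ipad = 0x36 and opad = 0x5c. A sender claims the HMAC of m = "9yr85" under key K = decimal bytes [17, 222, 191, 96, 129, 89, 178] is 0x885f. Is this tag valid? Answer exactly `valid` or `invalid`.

valid

Key decimal bytes [17, 222, 191, 96, 129, 89, 178] = 11 de bf 60 81 59 b2 is exactly B = 7 bytes: K' = 11 de bf 60 81 59 b2.
K' ⊕ ipad = 27 e8 89 56 b7 6f 84; K' ⊕ opad = 4d 82 e3 3c dd 05 ee.
Inner hash: even-index sum = 668 mod 256 = 156; odd-index sum = 653 mod 256 = 141 → 9c 8d.
Outer hash (recomputed tag): even-index sum = 904 mod 256 = 136; odd-index sum = 351 mod 256 = 95 → 88 5f.
Recomputed tag = 885f; claimed = 885f → match.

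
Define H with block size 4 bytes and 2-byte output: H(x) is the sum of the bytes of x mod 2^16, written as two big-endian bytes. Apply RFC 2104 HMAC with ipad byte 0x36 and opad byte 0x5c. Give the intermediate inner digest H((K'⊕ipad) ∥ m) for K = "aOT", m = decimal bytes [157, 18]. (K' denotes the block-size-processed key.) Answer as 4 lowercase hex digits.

0217

Key "aOT" = 61 4f 54 is 3 bytes ≤ B = 4; zero-pad to 4 bytes: K' = 61 4f 54 00.
K' ⊕ ipad = 57 79 62 36.
Inner input = 57 79 62 36 ∥ 9d 12.
Inner hash: sum = 87+121+98+54+157+18 = 535 → 02 17.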